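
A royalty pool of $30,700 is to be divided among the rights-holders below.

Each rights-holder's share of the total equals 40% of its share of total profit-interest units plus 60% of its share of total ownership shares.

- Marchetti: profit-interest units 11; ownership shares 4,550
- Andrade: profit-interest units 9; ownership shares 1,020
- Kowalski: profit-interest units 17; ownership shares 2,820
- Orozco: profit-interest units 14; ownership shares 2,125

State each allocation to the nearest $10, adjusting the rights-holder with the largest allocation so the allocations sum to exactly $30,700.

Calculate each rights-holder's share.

Marchetti: $10,630; Andrade: $3,950; Kowalski: $9,030; Orozco: $7,090

Profit-interest units total 51; ownership shares total 10,515.
Blended shares (40% profit-interest units + 60% ownership shares): Marchetti 0.3459; Andrade 0.1288; Kowalski 0.2942; Orozco 0.2311.
Unrounded shares: Marchetti 10,619.24; Andrade 3,953.88; Kowalski 9,033.36; Orozco 7,093.52.
Rounded to nearest $10: Marchetti $10,620; Andrade $3,950; Kowalski $9,030; Orozco $7,090. Sum = $30,690.
Difference $30,700 − $30,690 = +$10 applied to largest allocation (Marchetti): Marchetti becomes $10,630.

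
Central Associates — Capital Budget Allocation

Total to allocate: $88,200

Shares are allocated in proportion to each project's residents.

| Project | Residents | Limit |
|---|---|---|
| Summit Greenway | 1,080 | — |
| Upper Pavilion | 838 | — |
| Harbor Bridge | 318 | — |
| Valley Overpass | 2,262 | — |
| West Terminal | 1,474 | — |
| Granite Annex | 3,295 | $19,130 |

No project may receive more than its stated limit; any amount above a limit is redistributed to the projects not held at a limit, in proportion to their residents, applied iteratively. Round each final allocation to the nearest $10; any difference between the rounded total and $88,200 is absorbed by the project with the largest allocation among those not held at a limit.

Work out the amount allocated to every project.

Summit Greenway: $12,490 | Upper Pavilion: $9,690 | Harbor Bridge: $3,680 | Valley Overpass: $26,160 | West Terminal: $17,050 | Granite Annex: $19,130

Combined residents = 9,267.
Pro-rata shares before constraints: Summit Greenway 10,279.05; Upper Pavilion 7,975.79; Harbor Bridge 3,026.61; Valley Overpass 21,528.91; West Terminal 14,029.01; Granite Annex 31,360.63.
Capped: Granite Annex ($19,130); balance $69,070 reallocated over remaining residents 5,972.
Redistributed shares: Summit Greenway 12,490.89 → $12,490; Upper Pavilion 9,692.01 → $9,690; Harbor Bridge 3,677.87 → $3,680; Valley Overpass 26,161.48 → $26,160; West Terminal 17,047.75 → $17,050.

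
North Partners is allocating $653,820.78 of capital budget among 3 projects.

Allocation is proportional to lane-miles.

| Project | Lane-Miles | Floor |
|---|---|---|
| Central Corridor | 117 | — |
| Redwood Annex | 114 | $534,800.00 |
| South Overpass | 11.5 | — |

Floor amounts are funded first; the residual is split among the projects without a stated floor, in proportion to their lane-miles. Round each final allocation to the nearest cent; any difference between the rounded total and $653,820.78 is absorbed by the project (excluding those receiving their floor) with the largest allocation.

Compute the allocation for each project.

Fund the minimums — Redwood Annex $534,800.00. Remaining pool $119,020.78.
Remaining pool split over remaining lane-miles 128.5: Central Corridor 108,369.1149 → $108,369.11; South Overpass 10,651.6651 → $10,651.67.

Central Corridor: $108,369.11; Redwood Annex: $534,800.00; South Overpass: $10,651.67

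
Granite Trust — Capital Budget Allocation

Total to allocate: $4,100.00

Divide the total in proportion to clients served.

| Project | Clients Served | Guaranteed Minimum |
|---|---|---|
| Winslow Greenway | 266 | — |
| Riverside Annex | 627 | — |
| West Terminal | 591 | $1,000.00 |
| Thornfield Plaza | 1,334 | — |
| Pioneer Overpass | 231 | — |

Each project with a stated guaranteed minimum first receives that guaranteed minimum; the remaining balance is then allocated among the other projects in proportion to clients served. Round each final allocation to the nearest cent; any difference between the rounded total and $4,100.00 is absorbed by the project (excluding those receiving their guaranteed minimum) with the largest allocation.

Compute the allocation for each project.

Minimums first: West Terminal $1,000.00. Remaining pool $3,100.00.
Remaining pool split over remaining clients served 2,458: Winslow Greenway 335.4760 → $335.48; Riverside Annex 790.7648 → $790.76; Thornfield Plaza 1,682.4247 → $1,682.42; Pioneer Overpass 291.3344 → $291.33.
Rounding difference +$0.01 applied to Thornfield Plaza → $1,682.43.

Winslow Greenway: $335.48 · Riverside Annex: $790.76 · West Terminal: $1,000.00 · Thornfield Plaza: $1,682.43 · Pioneer Overpass: $291.33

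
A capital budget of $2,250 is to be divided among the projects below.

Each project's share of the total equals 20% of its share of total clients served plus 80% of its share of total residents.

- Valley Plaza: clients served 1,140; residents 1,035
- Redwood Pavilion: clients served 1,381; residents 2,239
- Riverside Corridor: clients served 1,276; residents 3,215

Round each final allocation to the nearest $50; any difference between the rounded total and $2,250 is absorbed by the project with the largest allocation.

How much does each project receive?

Valley Plaza: $400 | Redwood Pavilion: $800 | Riverside Corridor: $1,050

Totals — clients served 3,797, residents 6,489.
Combined weights (20% clients served + 80% residents): Valley Plaza 0.1876; Redwood Pavilion 0.3488; Riverside Corridor 0.4636.
Proportional shares: Valley Plaza 422.21; Redwood Pavilion 784.75; Riverside Corridor 1,043.04.
After rounding ($50): Valley Plaza $400; Redwood Pavilion $800; Riverside Corridor $1,050. Sum = $2,250.
Rounded total matches; no reconciliation needed.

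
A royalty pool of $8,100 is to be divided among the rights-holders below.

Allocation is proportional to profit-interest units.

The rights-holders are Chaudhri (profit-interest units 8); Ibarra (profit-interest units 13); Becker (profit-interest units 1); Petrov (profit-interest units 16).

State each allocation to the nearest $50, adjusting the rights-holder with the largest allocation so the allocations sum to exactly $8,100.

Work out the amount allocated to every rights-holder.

Sum of profit-interest units: 38.
Raw shares: Chaudhri 8/38 × $8,100 = 1,705.26; Ibarra 13/38 × $8,100 = 2,771.05; Becker 1/38 × $8,100 = 213.16; Petrov 16/38 × $8,100 = 3,410.53.
After rounding ($50): Chaudhri $1,700; Ibarra $2,750; Becker $200; Petrov $3,400. Sum = $8,050.
Difference $8,100 − $8,050 = +$50 applied to largest allocation (Petrov): Petrov becomes $3,450.

Chaudhri: $1,700 | Ibarra: $2,750 | Becker: $200 | Petrov: $3,450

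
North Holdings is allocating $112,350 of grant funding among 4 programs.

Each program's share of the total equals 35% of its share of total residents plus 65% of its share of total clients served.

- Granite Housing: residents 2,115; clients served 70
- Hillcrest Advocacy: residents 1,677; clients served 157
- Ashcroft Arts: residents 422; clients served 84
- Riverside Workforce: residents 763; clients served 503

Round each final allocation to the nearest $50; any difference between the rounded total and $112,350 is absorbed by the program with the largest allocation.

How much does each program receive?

Granite Housing: $23,000 · Hillcrest Advocacy: $27,350 · Ashcroft Arts: $10,850 · Riverside Workforce: $51,150

Totals — residents 4,977, clients served 814.
Blended shares (35% residents + 65% clients served): Granite Housing 0.2046; Hillcrest Advocacy 0.2433; Ashcroft Arts 0.0968; Riverside Workforce 0.4553.
Raw shares: Granite Housing 22,990.29; Hillcrest Advocacy 27,334.87; Ashcroft Arts 10,870.16; Riverside Workforce 51,154.67.
After rounding ($50): Granite Housing $23,000; Hillcrest Advocacy $27,350; Ashcroft Arts $10,850; Riverside Workforce $51,150. Sum = $112,350.
No rounding difference to absorb.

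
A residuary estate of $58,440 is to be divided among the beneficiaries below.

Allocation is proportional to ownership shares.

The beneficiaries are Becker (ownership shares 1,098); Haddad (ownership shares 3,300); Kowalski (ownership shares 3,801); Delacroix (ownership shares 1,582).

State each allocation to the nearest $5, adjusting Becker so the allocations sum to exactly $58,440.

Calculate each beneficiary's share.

Becker: $6,565; Haddad: $19,715; Kowalski: $22,710; Delacroix: $9,450

Combined ownership shares = 9,781.
Raw shares: Becker 1,098/9,781 × $58,440 = 6,560.38; Haddad 3,300/9,781 × $58,440 = 19,717.00; Kowalski 3,801/9,781 × $58,440 = 22,710.40; Delacroix 1,582/9,781 × $58,440 = 9,452.21.
After rounding ($5): Becker $6,560; Haddad $19,715; Kowalski $22,710; Delacroix $9,450. Sum = $58,435.
Difference $58,440 − $58,435 = +$5 applied to Becker: Becker becomes $6,565.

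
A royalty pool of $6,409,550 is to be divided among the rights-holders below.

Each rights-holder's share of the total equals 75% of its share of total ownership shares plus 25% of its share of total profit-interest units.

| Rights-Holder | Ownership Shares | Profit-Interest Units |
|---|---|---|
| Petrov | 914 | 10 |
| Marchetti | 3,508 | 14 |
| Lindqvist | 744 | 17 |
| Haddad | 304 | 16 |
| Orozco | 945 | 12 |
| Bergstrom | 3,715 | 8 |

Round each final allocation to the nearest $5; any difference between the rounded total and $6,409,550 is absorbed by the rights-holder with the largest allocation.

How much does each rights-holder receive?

Petrov: $641,840 | Marchetti: $1,956,055 | Lindqvist: $706,835 | Haddad: $477,225 | Orozco: $698,170 | Bergstrom: $1,929,425

Ownership shares total 10,130; profit-interest units total 77.
Blended shares (75% ownership shares + 25% profit-interest units): Petrov 0.1001; Marchetti 0.3052; Lindqvist 0.1103; Haddad 0.0745; Orozco 0.1089; Bergstrom 0.3010.
Pro-rata amounts: Petrov 641,838.36; Marchetti 1,956,054.54; Lindqvist 706,836.93; Haddad 477,225.97; Orozco 698,169.77; Bergstrom 1,929,424.43.
Rounded to nearest $5: Petrov $641,840; Marchetti $1,956,055; Lindqvist $706,835; Haddad $477,225; Orozco $698,170; Bergstrom $1,929,425. Sum = $6,409,550.
No rounding difference to absorb.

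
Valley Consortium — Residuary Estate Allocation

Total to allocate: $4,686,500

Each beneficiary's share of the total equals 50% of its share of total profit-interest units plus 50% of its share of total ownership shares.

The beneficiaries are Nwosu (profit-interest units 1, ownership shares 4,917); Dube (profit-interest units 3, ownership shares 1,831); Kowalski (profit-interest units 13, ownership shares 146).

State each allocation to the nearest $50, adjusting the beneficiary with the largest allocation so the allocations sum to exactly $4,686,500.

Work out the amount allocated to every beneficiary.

Nwosu: $1,809,100 · Dube: $1,035,850 · Kowalski: $1,841,550

Profit-interest units total 17; ownership shares total 6,894.
Composite weights (50% profit-interest units + 50% ownership shares): Nwosu 0.3860; Dube 0.2210; Kowalski 0.3929.
Unrounded shares: Nwosu 1,809,111.84; Dube 1,035,866.13; Kowalski 1,841,522.02.
After rounding ($50): Nwosu $1,809,100; Dube $1,035,850; Kowalski $1,841,500. Sum = $4,686,450.
Difference $4,686,500 − $4,686,450 = +$50 applied to largest allocation (Kowalski): Kowalski becomes $1,841,550.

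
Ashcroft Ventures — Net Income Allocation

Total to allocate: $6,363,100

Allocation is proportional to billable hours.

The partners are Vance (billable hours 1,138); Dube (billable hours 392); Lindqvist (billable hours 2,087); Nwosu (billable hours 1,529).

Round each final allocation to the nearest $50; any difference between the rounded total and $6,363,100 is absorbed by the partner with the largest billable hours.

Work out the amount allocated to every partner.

Billable hours total: 1,138 + 392 + 2,087 + 1,529 = 5,146.
Raw shares: Vance 1,407,152.70; Dube 484,713.41; Lindqvist 2,580,604.29; Nwosu 1,890,629.60.
After rounding ($50): Vance $1,407,150; Dube $484,700; Lindqvist $2,580,600; Nwosu $1,890,650. Sum = $6,363,100.
No rounding difference to absorb.

Vance: $1,407,150; Dube: $484,700; Lindqvist: $2,580,600; Nwosu: $1,890,650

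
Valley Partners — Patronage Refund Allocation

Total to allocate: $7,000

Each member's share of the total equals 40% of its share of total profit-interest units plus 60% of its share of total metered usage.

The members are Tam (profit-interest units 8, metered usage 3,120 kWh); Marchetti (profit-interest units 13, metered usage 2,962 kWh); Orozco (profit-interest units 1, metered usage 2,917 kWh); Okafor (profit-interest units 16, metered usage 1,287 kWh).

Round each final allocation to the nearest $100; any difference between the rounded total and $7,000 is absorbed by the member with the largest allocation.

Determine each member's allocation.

Profit-interest units total 38; metered usage total 10,286.
Blended shares (40% profit-interest units + 60% metered usage): Tam 0.2662; Marchetti 0.3096; Orozco 0.1807; Okafor 0.2435.
Proportional shares: Tam 1,863.44; Marchetti 2,167.34; Orozco 1,264.76; Okafor 1,704.46.
Rounded to nearest $100: Tam $1,900; Marchetti $2,200; Orozco $1,300; Okafor $1,700. Sum = $7,100.
Difference $7,000 − $7,100 = −$100 applied to largest allocation (Marchetti): Marchetti becomes $2,100.

Tam: $1,900; Marchetti: $2,100; Orozco: $1,300; Okafor: $1,700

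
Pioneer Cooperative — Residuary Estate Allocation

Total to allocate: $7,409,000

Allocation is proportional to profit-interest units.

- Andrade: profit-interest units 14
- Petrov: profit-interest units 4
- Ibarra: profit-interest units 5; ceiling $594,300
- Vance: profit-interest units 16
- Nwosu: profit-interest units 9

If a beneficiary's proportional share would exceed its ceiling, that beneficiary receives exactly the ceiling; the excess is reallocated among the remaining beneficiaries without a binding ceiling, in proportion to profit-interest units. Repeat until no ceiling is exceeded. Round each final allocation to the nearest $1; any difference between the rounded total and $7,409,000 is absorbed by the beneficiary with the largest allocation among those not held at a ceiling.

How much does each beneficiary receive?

Andrade: $2,218,740 | Petrov: $633,926 | Ibarra: $594,300 | Vance: $2,535,701 | Nwosu: $1,426,333

Sum of profit-interest units: 48.
Unconstrained shares: Andrade 2,160,958.33; Petrov 617,416.67; Ibarra 771,770.83; Vance 2,469,666.67; Nwosu 1,389,187.50.
Held at cap: Ibarra ($594,300); balance $6,814,700 reallocated over remaining profit-interest units 43.
Shares after redistribution: Andrade 2,218,739.53 → $2,218,740; Petrov 633,925.58 → $633,926; Vance 2,535,702.33 → $2,535,702; Nwosu 1,426,332.56 → $1,426,333.
Rounding difference −$1 applied to Vance → $2,535,701.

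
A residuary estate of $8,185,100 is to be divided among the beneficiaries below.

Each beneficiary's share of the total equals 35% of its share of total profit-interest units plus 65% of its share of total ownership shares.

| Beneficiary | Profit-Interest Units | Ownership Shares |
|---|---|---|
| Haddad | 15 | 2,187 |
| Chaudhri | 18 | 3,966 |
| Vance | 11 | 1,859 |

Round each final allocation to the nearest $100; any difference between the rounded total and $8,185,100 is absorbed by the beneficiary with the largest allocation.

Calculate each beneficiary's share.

Profit-interest units total 44; ownership shares total 8,012.
Composite weights (35% profit-interest units + 65% ownership shares): Haddad 0.2967; Chaudhri 0.4649; Vance 0.2383.
Raw shares: Haddad 2,428,893.97; Chaudhri 3,805,553.27; Vance 1,950,652.76.
At nearest $100: Haddad $2,428,900; Chaudhri $3,805,600; Vance $1,950,700. Sum = $8,185,200.
Difference $8,185,100 − $8,185,200 = −$100 applied to largest allocation (Chaudhri): Chaudhri becomes $3,805,500.

Haddad: $2,428,900 | Chaudhri: $3,805,500 | Vance: $1,950,700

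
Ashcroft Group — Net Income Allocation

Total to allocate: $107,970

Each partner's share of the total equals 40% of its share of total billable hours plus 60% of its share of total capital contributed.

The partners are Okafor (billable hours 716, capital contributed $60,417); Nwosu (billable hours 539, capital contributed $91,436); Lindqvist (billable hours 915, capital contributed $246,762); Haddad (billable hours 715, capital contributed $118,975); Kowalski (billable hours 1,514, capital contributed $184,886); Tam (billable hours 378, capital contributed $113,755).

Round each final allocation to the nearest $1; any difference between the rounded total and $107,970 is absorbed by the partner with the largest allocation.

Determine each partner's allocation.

Totals — billable hours 4,777, capital contributed 816,231.
Combined weights (40% billable hours + 60% capital contributed): Okafor 0.1044; Nwosu 0.1123; Lindqvist 0.2580; Haddad 0.1473; Kowalski 0.2627; Tam 0.1153.
Raw shares: Okafor 11,268.36; Nwosu 12,130.03; Lindqvist 27,857.17; Haddad 15,906.90; Kowalski 28,361.69; Tam 12,445.85.
Rounded to nearest $1: Okafor $11,268; Nwosu $12,130; Lindqvist $27,857; Haddad $15,907; Kowalski $28,362; Tam $12,446. Sum = $107,970.
Rounded total matches; no reconciliation needed.

Okafor: $11,268 | Nwosu: $12,130 | Lindqvist: $27,857 | Haddad: $15,907 | Kowalski: $28,362 | Tam: $12,446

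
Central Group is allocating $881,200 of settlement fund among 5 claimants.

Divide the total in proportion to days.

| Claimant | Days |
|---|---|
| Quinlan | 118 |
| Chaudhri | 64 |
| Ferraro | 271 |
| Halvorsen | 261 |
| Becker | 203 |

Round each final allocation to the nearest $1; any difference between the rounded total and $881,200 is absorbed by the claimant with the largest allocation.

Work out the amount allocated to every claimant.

Sum of days: 917.
Raw shares: Quinlan 118/917 × $881,200 = 113,393.24; Chaudhri 64/917 × $881,200 = 61,501.42; Ferraro 271/917 × $881,200 = 260,420.07; Halvorsen 261/917 × $881,200 = 250,810.47; Becker 203/917 × $881,200 = 195,074.81.
At nearest $1: Quinlan $113,393; Chaudhri $61,501; Ferraro $260,420; Halvorsen $250,810; Becker $195,075. Sum = $881,199.
Difference $881,200 − $881,199 = +$1 applied to largest allocation (Ferraro): Ferraro becomes $260,421.

Quinlan: $113,393; Chaudhri: $61,501; Ferraro: $260,421; Halvorsen: $250,810; Becker: $195,075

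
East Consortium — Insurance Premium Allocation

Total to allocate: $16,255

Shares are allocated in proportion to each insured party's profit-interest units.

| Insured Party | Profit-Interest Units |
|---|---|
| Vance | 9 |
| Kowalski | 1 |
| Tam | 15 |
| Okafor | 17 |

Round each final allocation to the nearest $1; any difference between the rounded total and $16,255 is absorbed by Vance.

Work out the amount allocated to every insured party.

Vance: $3,484; Kowalski: $387; Tam: $5,805; Okafor: $6,579

Profit-interest units total: 42.
Pro-rata amounts: Vance 9/42 × $16,255 = 3,483.21; Kowalski 1/42 × $16,255 = 387.02; Tam 15/42 × $16,255 = 5,805.36; Okafor 17/42 × $16,255 = 6,579.40.
After rounding ($1): Vance $3,483; Kowalski $387; Tam $5,805; Okafor $6,579. Sum = $16,254.
Difference $16,255 − $16,254 = +$1 applied to Vance: Vance becomes $3,484.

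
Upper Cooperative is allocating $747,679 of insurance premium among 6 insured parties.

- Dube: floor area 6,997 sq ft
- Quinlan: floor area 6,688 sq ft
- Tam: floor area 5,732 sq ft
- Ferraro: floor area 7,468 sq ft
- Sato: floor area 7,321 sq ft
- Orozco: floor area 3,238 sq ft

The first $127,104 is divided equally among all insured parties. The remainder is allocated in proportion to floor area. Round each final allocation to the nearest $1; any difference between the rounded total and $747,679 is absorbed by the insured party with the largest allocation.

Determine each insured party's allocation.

First tranche $127,104 split equally: $21,184 each.
Remainder $620,575 by floor area (total 37,444): Dube 115,964.19 → $115,964; Quinlan 110,843.01 → $110,843; Tam 94,998.82 → $94,999; Ferraro 123,770.27 → $123,770; Sato 121,333.98 → $121,334; Orozco 53,664.72 → $53,665.
Totals: Dube $21,184 + $115,964 = $137,148; Quinlan $21,184 + $110,843 = $132,027; Tam $21,184 + $94,999 = $116,183; Ferraro $21,184 + $123,770 = $144,954; Sato $21,184 + $121,334 = $142,518; Orozco $21,184 + $53,665 = $74,849.

Dube: $137,148 | Quinlan: $132,027 | Tam: $116,183 | Ferraro: $144,954 | Sato: $142,518 | Orozco: $74,849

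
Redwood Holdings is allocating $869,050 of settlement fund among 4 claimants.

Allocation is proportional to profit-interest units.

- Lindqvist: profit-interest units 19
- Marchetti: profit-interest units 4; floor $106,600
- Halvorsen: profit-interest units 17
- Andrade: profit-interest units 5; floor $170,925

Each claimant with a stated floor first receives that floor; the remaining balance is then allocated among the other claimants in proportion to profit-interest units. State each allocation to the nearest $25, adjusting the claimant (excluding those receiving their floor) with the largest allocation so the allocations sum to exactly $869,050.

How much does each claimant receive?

Lindqvist: $312,200; Marchetti: $106,600; Halvorsen: $279,325; Andrade: $170,925

Minimums first: Marchetti $106,600; Andrade $170,925. Remaining pool $591,525.
Remaining pool split over remaining profit-interest units 36: Lindqvist 312,193.75 → $312,200; Halvorsen 279,331.25 → $279,325.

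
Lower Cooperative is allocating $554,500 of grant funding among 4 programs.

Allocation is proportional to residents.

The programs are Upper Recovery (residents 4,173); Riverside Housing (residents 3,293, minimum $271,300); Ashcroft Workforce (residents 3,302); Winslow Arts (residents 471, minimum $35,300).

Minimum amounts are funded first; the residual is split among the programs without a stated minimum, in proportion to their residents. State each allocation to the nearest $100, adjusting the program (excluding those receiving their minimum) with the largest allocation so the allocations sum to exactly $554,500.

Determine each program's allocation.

Fund the minimums — Riverside Housing $271,300; Winslow Arts $35,300. Remaining pool $247,900.
Remaining pool split over remaining residents 7,475: Upper Recovery 138,392.87 → $138,400; Ashcroft Workforce 109,507.13 → $109,500.

Upper Recovery: $138,400 | Riverside Housing: $271,300 | Ashcroft Workforce: $109,500 | Winslow Arts: $35,300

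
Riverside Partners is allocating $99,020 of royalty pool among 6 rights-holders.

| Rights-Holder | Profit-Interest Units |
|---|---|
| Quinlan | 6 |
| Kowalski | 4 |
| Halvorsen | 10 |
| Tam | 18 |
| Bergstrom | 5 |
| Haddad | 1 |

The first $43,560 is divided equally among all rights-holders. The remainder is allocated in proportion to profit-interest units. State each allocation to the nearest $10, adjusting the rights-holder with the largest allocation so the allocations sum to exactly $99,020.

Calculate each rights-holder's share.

Equal tier: $43,560 ÷ 6 = $7,260 apiece.
Remainder $55,460 by profit-interest units (total 44): Quinlan 7,562.73 → $7,560; Kowalski 5,041.82 → $5,040; Halvorsen 12,604.55 → $12,600; Tam 22,688.18 → $22,690; Bergstrom 6,302.27 → $6,300; Haddad 1,260.45 → $1,260.
Rounding difference +$10 on remainder applied to Tam.
Totals: Quinlan $7,260 + $7,560 = $14,820; Kowalski $7,260 + $5,040 = $12,300; Halvorsen $7,260 + $12,600 = $19,860; Tam $7,260 + $22,700 = $29,960; Bergstrom $7,260 + $6,300 = $13,560; Haddad $7,260 + $1,260 = $8,520.

Quinlan: $14,820 | Kowalski: $12,300 | Halvorsen: $19,860 | Tam: $29,960 | Bergstrom: $13,560 | Haddad: $8,520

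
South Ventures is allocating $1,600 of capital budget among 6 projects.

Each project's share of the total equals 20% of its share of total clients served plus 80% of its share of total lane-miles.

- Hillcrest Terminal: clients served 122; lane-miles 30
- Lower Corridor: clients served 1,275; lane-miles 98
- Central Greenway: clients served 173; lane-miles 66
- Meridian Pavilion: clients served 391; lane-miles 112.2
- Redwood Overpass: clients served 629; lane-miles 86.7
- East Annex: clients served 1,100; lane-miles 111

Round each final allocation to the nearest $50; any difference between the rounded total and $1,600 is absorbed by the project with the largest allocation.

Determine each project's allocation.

Totals — clients served 3,690, lane-miles 503.9.
Combined weights (20% clients served + 80% lane-miles): Hillcrest Terminal 0.0542; Lower Corridor 0.2247; Central Greenway 0.1142; Meridian Pavilion 0.1993; Redwood Overpass 0.1717; East Annex 0.2358.
Proportional shares: Hillcrest Terminal 86.79; Lower Corridor 359.51; Central Greenway 182.66; Meridian Pavilion 318.92; Redwood Overpass 274.78; East Annex 377.35.
Rounded to nearest $50: Hillcrest Terminal $100; Lower Corridor $350; Central Greenway $200; Meridian Pavilion $300; Redwood Overpass $250; East Annex $400. Sum = $1,600.
Rounded total matches; no reconciliation needed.

Hillcrest Terminal: $100 · Lower Corridor: $350 · Central Greenway: $200 · Meridian Pavilion: $300 · Redwood Overpass: $250 · East Annex: $400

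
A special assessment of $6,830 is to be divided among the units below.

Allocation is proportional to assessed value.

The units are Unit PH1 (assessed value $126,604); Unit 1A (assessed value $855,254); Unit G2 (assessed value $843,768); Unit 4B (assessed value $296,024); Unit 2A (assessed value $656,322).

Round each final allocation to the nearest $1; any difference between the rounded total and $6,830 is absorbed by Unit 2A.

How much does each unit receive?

Unit PH1: $311; Unit 1A: $2,103; Unit G2: $2,075; Unit 4B: $728; Unit 2A: $1,613

Total assessed value = 2,777,972.
Unrounded shares: Unit PH1 126,604/2,777,972 × $6,830 = 311.27; Unit 1A 855,254/2,777,972 × $6,830 = 2,102.75; Unit G2 843,768/2,777,972 × $6,830 = 2,074.51; Unit 4B 296,024/2,777,972 × $6,830 = 727.81; Unit 2A 656,322/2,777,972 × $6,830 = 1,613.65.
Rounded to nearest $1: Unit PH1 $311; Unit 1A $2,103; Unit G2 $2,075; Unit 4B $728; Unit 2A $1,614. Sum = $6,831.
Difference $6,830 − $6,831 = −$1 applied to Unit 2A: Unit 2A becomes $1,613.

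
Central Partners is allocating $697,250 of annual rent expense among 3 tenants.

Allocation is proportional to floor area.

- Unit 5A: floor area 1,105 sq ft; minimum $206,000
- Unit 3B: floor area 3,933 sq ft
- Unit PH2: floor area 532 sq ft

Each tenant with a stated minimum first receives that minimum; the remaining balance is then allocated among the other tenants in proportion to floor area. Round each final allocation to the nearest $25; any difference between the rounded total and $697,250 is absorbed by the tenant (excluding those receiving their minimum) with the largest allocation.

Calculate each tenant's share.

Unit 5A: $206,000 | Unit 3B: $432,725 | Unit PH2: $58,525

Minimums first: Unit 5A $206,000. Balance $491,250.
Balance split over remaining floor area 4,465: Unit 3B 432,718.09 → $432,725; Unit PH2 58,531.91 → $58,525.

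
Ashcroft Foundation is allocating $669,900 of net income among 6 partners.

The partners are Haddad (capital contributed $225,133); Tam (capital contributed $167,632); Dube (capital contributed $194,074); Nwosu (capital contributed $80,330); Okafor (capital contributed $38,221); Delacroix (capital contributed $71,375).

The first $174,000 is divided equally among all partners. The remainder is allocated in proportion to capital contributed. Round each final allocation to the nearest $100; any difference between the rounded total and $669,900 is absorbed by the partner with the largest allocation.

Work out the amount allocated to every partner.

Haddad: $172,700 · Tam: $136,000 · Dube: $152,900 · Nwosu: $80,300 · Okafor: $53,400 · Delacroix: $74,600

$174,000 shared equally gives $29,000 per partner.
Remainder $495,900 by capital contributed (total 776,765): Haddad 143,728.74 → $143,700; Tam 107,019.12 → $107,000; Dube 123,900.15 → $123,900; Nwosu 51,284.04 → $51,300; Okafor 24,400.94 → $24,400; Delacroix 45,567.02 → $45,600.
Totals: Haddad $29,000 + $143,700 = $172,700; Tam $29,000 + $107,000 = $136,000; Dube $29,000 + $123,900 = $152,900; Nwosu $29,000 + $51,300 = $80,300; Okafor $29,000 + $24,400 = $53,400; Delacroix $29,000 + $45,600 = $74,600.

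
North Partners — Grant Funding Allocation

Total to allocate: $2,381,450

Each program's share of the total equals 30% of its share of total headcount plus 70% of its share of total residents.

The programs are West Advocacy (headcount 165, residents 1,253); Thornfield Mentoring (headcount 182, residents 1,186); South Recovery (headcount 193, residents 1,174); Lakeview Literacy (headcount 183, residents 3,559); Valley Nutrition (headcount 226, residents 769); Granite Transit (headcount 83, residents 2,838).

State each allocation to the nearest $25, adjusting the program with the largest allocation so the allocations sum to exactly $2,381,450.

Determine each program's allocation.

Headcount total 1,032; residents total 10,779.
Composite weights (30% headcount + 70% residents): West Advocacy 0.1293; Thornfield Mentoring 0.1299; South Recovery 0.1323; Lakeview Literacy 0.2843; Valley Nutrition 0.1156; Granite Transit 0.2084.
Proportional shares: West Advocacy 308,007.93; Thornfield Mentoring 309,414.91; South Recovery 315,174.17; Lakeview Literacy 677,101.03; Valley Nutrition 275,384.62; Granite Transit 496,367.33.
After rounding ($25): West Advocacy $308,000; Thornfield Mentoring $309,425; South Recovery $315,175; Lakeview Literacy $677,100; Valley Nutrition $275,375; Granite Transit $496,375. Sum = $2,381,450.
Sum already equals the total — no adjustment.

West Advocacy: $308,000; Thornfield Mentoring: $309,425; South Recovery: $315,175; Lakeview Literacy: $677,100; Valley Nutrition: $275,375; Granite Transit: $496,375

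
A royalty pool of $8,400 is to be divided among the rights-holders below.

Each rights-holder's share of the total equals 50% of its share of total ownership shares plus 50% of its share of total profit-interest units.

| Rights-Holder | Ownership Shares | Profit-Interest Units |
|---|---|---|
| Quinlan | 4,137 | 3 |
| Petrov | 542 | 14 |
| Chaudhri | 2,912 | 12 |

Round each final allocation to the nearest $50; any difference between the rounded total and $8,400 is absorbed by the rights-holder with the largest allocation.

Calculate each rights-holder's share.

Totals — ownership shares 7,591, profit-interest units 29.
Composite weights (50% ownership shares + 50% profit-interest units): Quinlan 0.3242; Petrov 0.2771; Chaudhri 0.3987.
Proportional shares: Quinlan 2,723.43; Petrov 2,327.47; Chaudhri 3,349.10.
At nearest $50: Quinlan $2,700; Petrov $2,350; Chaudhri $3,350. Sum = $8,400.
No rounding difference to absorb.

Quinlan: $2,700; Petrov: $2,350; Chaudhri: $3,350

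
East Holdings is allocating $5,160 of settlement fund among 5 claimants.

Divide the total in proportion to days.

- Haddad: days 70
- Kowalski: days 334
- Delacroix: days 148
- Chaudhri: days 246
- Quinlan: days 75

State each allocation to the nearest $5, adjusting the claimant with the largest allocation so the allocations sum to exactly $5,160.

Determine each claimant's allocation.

Haddad: $415; Kowalski: $1,970; Delacroix: $875; Chaudhri: $1,455; Quinlan: $445

Sum of days: 873.
Raw shares: Haddad 70/873 × $5,160 = 413.75; Kowalski 334/873 × $5,160 = 1,974.16; Delacroix 148/873 × $5,160 = 874.78; Chaudhri 246/873 × $5,160 = 1,454.02; Quinlan 75/873 × $5,160 = 443.30.
After rounding ($5): Haddad $415; Kowalski $1,975; Delacroix $875; Chaudhri $1,455; Quinlan $445. Sum = $5,165.
Difference $5,160 − $5,165 = −$5 applied to largest allocation (Kowalski): Kowalski becomes $1,970.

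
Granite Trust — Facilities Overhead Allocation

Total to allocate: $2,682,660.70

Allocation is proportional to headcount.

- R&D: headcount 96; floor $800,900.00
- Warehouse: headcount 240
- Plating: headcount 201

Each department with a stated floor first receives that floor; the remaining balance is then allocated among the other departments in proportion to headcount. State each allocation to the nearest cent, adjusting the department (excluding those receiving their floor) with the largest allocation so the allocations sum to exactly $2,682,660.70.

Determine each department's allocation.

R&D: $800,900.00 · Warehouse: $1,024,087.46 · Plating: $857,673.24

Fund the minimums — R&D $800,900.00. Remaining pool $1,881,760.70.
Remaining pool split over remaining headcount 441: Warehouse 1,024,087.4558 → $1,024,087.46; Plating 857,673.2442 → $857,673.24.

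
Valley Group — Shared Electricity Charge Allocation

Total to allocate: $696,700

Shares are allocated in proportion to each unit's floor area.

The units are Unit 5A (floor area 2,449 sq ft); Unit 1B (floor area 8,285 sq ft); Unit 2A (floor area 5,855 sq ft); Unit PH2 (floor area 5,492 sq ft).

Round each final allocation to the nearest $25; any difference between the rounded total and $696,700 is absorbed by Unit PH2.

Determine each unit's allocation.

Unit 5A: $77,275; Unit 1B: $261,400; Unit 2A: $184,725; Unit PH2: $173,300

Total floor area = 22,081.
Unrounded shares: Unit 5A 2,449/22,081 × $696,700 = 77,270.88; Unit 1B 8,285/22,081 × $696,700 = 261,408.43; Unit 2A 5,855/22,081 × $696,700 = 184,737.04; Unit PH2 5,492/22,081 × $696,700 = 173,283.66.
At nearest $25: Unit 5A $77,275; Unit 1B $261,400; Unit 2A $184,725; Unit PH2 $173,275. Sum = $696,675.
Difference $696,700 − $696,675 = +$25 applied to Unit PH2: Unit PH2 becomes $173,300.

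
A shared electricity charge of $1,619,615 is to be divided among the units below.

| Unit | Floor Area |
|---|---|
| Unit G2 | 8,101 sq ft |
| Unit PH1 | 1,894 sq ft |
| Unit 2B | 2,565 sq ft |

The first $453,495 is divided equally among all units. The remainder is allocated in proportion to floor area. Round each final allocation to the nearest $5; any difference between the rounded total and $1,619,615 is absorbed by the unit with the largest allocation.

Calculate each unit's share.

Unit G2: $903,295; Unit PH1: $327,010; Unit 2B: $389,310

First tranche $453,495 split equally: $151,165 each.
Remainder $1,166,120 by floor area (total 12,560): Unit G2 752,128.83 → $752,130; Unit PH1 175,846.44 → $175,845; Unit 2B 238,144.73 → $238,145.
Totals: Unit G2 $151,165 + $752,130 = $903,295; Unit PH1 $151,165 + $175,845 = $327,010; Unit 2B $151,165 + $238,145 = $389,310.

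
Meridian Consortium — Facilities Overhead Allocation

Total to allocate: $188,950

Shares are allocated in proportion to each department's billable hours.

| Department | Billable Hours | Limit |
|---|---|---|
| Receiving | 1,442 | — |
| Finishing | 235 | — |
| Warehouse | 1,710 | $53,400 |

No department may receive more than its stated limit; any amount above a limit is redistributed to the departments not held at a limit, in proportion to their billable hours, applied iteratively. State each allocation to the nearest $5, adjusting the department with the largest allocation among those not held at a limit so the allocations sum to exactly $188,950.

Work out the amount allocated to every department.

Combined billable hours = 3,387.
Unconstrained shares: Receiving 80,444.61; Finishing 13,109.91; Warehouse 95,395.48.
Held at cap: Warehouse ($53,400); balance $135,550 reallocated over remaining billable hours 1,677.
Redistributed shares: Receiving 116,555.22 → $116,555; Finishing 18,994.78 → $18,995.

Receiving: $116,555 | Finishing: $18,995 | Warehouse: $53,400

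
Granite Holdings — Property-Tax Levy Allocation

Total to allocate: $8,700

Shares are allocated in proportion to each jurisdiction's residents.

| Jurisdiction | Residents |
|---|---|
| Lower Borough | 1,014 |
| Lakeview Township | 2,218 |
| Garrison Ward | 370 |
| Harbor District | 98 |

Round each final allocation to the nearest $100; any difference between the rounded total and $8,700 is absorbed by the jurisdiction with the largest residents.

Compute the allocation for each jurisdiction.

Total residents = 1,014 + 2,218 + 370 + 98 = 3,700.
Pro-rata amounts: Lower Borough 2,384.27; Lakeview Township 5,215.30; Garrison Ward 870.00; Harbor District 230.43.
After rounding ($100): Lower Borough $2,400; Lakeview Township $5,200; Garrison Ward $900; Harbor District $200. Sum = $8,700.
No rounding difference to absorb.

Lower Borough: $2,400; Lakeview Township: $5,200; Garrison Ward: $900; Harbor District: $200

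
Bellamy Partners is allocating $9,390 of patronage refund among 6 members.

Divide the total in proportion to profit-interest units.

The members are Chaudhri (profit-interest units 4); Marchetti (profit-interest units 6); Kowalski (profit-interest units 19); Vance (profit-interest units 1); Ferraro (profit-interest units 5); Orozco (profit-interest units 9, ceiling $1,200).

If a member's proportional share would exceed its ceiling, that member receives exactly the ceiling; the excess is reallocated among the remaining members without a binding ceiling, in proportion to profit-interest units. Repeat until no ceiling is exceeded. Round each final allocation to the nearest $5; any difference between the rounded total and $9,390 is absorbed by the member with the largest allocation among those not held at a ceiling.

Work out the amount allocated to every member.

Chaudhri: $935 · Marchetti: $1,405 · Kowalski: $4,445 · Vance: $235 · Ferraro: $1,170 · Orozco: $1,200

Sum of profit-interest units: 44.
Unconstrained shares: Chaudhri 853.64; Marchetti 1,280.45; Kowalski 4,054.77; Vance 213.41; Ferraro 1,067.05; Orozco 1,920.68.
Capped: Orozco ($1,200); balance $8,190 reallocated over remaining profit-interest units 35.
Remaining shares: Chaudhri 936.00 → $935; Marchetti 1,404.00 → $1,405; Kowalski 4,446.00 → $4,445; Vance 234.00 → $235; Ferraro 1,170.00 → $1,170.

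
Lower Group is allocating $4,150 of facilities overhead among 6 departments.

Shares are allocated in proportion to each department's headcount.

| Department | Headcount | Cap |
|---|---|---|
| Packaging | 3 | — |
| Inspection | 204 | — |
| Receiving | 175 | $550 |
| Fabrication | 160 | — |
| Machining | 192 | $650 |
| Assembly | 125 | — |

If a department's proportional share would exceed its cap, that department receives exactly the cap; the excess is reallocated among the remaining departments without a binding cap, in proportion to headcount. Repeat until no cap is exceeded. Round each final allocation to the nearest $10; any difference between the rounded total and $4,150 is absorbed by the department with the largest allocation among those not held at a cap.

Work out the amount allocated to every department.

Packaging: $20; Inspection: $1,220; Receiving: $550; Fabrication: $960; Machining: $650; Assembly: $750

Combined headcount = 859.
Pro-rata shares before constraints: Packaging 14.49; Inspection 985.56; Receiving 845.46; Fabrication 772.99; Machining 927.59; Assembly 603.90.
Held at cap: Receiving ($550), Machining ($650); residual $2,950 reallocated over remaining headcount 492.
Remaining shares: Packaging 17.99 → $20; Inspection 1,223.17 → $1,220; Fabrication 959.35 → $960; Assembly 749.49 → $750.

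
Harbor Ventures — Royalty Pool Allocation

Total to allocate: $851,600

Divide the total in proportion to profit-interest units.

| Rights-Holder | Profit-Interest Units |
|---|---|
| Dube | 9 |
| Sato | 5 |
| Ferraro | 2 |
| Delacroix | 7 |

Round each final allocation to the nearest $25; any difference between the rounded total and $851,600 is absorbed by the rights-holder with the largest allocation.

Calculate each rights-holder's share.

Dube: $333,250; Sato: $185,125; Ferraro: $74,050; Delacroix: $259,175

Sum of profit-interest units: 23.
Proportional shares: Dube 9/23 × $851,600 = 333,234.78; Sato 5/23 × $851,600 = 185,130.43; Ferraro 2/23 × $851,600 = 74,052.17; Delacroix 7/23 × $851,600 = 259,182.61.
Rounded to nearest $25: Dube $333,225; Sato $185,125; Ferraro $74,050; Delacroix $259,175. Sum = $851,575.
Difference $851,600 − $851,575 = +$25 applied to largest allocation (Dube): Dube becomes $333,250.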